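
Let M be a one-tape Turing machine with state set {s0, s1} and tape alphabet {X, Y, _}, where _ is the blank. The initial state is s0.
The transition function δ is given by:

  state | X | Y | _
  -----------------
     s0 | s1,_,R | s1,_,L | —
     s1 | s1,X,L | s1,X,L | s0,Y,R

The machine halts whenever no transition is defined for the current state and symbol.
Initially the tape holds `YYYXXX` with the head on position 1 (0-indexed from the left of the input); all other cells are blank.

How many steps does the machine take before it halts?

18

state=s0 head=1 tape=_Y[Y]YXXX__   (s0,Y)→(s1,_,L)
state=s1 head=0 tape=_[Y]_YXXX__   (s1,Y)→(s1,X,L)
state=s1 head=-1 tape=[_]X_YXXX__   (s1,_)→(s0,Y,R)
state=s0 head=0 tape=Y[X]_YXXX__   (s0,X)→(s1,_,R)
state=s1 head=1 tape=Y_[_]YXXX__   (s1,_)→(s0,Y,R)
state=s0 head=2 tape=Y_Y[Y]XXX__   (s0,Y)→(s1,_,L)
state=s1 head=1 tape=Y_[Y]_XXX__   (s1,Y)→(s1,X,L)
state=s1 head=0 tape=Y[_]X_XXX__   (s1,_)→(s0,Y,R)
state=s0 head=1 tape=YY[X]_XXX__   (s0,X)→(s1,_,R)
state=s1 head=2 tape=YY_[_]XXX__   (s1,_)→(s0,Y,R)
state=s0 head=3 tape=YY_Y[X]XX__   (s0,X)→(s1,_,R)
state=s1 head=4 tape=YY_Y_[X]X__   (s1,X)→(s1,X,L)
state=s1 head=3 tape=YY_Y[_]XX__   (s1,_)→(s0,Y,R)
state=s0 head=4 tape=YY_YY[X]X__   (s0,X)→(s1,_,R)
state=s1 head=5 tape=YY_YY_[X]__   (s1,X)→(s1,X,L)
state=s1 head=4 tape=YY_YY[_]X__   (s1,_)→(s0,Y,R)
state=s0 head=5 tape=YY_YYY[X]__   (s0,X)→(s1,_,R)
state=s1 head=6 tape=YY_YYY_[_]_   (s1,_)→(s0,Y,R)
state=s0 head=7 tape=YY_YYY_Y[_]
M halts after 18 transitions.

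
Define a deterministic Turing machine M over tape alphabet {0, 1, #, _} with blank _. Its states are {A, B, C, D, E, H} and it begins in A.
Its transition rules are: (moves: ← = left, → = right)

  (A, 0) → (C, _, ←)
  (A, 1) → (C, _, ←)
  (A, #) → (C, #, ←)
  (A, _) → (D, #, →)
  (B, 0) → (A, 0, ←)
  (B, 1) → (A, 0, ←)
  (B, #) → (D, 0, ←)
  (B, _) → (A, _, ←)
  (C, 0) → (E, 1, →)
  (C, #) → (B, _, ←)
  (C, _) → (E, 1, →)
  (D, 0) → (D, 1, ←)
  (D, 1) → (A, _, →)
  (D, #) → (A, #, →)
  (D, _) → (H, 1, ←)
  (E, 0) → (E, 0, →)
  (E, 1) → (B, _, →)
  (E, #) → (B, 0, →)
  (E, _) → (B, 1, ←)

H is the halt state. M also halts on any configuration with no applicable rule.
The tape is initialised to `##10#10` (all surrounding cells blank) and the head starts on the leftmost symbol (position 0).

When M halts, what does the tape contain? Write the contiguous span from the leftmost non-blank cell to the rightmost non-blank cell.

A | ____[#]#10#10   read # → write #, move ←, go to C
C | ___[_]##10#10   read _ → write 1, move →, go to E
E | ___1[#]#10#10   read # → write 0, move →, go to B
B | ___10[#]10#10   read # → write 0, move ←, go to D
D | ___1[0]010#10   read 0 → write 1, move ←, go to D
D | ___[1]1010#10   read 1 → write _, move →, go to A
A | ____[1]010#10   read 1 → write _, move ←, go to C
C | ___[_]_010#10   read _ → write 1, move →, go to E
E | ___1[_]010#10   read _ → write 1, move ←, go to B
B | ___[1]1010#10   read 1 → write 0, move ←, go to A
A | __[_]01010#10   read _ → write #, move →, go to D
D | __#[0]1010#10   read 0 → write 1, move ←, go to D
D | __[#]11010#10   read # → write #, move →, go to A
A | __#[1]1010#10   read 1 → write _, move ←, go to C
C | __[#]_1010#10   read # → write _, move ←, go to B
B | _[_]__1010#10   read _ → write _, move ←, go to A
A | [_]___1010#10   read _ → write #, move →, go to D
D | #[_]__1010#10   read _ → write 1, move ←, go to H
H | [#]1__1010#10
The non-blank tape span at halt is #1__1010#10.

#1__1010#10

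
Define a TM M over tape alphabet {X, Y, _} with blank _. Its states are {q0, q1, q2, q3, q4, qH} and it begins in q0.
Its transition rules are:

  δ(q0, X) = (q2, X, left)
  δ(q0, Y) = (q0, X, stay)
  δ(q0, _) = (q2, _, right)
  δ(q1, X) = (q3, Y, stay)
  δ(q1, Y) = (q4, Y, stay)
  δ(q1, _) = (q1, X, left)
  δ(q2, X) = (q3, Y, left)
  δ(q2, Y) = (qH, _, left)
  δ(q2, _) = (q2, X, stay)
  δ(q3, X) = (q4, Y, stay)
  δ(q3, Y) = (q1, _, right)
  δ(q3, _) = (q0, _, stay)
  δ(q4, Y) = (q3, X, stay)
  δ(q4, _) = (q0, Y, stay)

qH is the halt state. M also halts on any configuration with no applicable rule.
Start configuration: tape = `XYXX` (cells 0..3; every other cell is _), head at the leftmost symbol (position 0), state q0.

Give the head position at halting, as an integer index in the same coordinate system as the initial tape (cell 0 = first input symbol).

state=q0 head=0 tape=__[X]YXX   (q0,X)→(q2,X,left)
state=q2 head=-1 tape=_[_]XYXX   (q2,_)→(q2,X,stay)
state=q2 head=-1 tape=_[X]XYXX   (q2,X)→(q3,Y,left)
state=q3 head=-2 tape=[_]YXYXX   (q3,_)→(q0,_,stay)
state=q0 head=-2 tape=[_]YXYXX   (q0,_)→(q2,_,right)
state=q2 head=-1 tape=_[Y]XYXX   (q2,Y)→(qH,_,left)
state=qH head=-2 tape=[_]_XYXX
At halt the head is at cell -2.

-2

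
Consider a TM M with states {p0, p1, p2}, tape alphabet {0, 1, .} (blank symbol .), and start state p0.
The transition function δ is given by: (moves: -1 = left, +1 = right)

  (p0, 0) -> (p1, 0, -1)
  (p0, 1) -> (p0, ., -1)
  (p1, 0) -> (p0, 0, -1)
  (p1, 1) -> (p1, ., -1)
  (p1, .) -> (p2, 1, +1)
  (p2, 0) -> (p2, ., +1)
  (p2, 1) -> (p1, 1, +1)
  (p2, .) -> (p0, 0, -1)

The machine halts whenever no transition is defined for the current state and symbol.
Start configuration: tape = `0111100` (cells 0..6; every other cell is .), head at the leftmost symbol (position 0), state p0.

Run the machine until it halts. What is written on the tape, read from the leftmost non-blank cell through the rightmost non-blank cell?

state=p0 head=0 tape=..[0]111100   (p0,0)→(p1,0,-1)
state=p1 head=-1 tape=.[.]0111100   (p1,.)→(p2,1,+1)
state=p2 head=0 tape=.1[0]111100   (p2,0)→(p2,.,+1)
state=p2 head=1 tape=.1.[1]11100   (p2,1)→(p1,1,+1)
state=p1 head=2 tape=.1.1[1]1100   (p1,1)→(p1,.,-1)
state=p1 head=1 tape=.1.[1].1100   (p1,1)→(p1,.,-1)
state=p1 head=0 tape=.1[.]..1100   (p1,.)→(p2,1,+1)
state=p2 head=1 tape=.11[.].1100   (p2,.)→(p0,0,-1)
state=p0 head=0 tape=.1[1]0.1100   (p0,1)→(p0,.,-1)
state=p0 head=-1 tape=.[1].0.1100   (p0,1)→(p0,.,-1)
state=p0 head=-2 tape=[.]..0.1100
The non-blank tape span at halt is 0.1100.

0.1100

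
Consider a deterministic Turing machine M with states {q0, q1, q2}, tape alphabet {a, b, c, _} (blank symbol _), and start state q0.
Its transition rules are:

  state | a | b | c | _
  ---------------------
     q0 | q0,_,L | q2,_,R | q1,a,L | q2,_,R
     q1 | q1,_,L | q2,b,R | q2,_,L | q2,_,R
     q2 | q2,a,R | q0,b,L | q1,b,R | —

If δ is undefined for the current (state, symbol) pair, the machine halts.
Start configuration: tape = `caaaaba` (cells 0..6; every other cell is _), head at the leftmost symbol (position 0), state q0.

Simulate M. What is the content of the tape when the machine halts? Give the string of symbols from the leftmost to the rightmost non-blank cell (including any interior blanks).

q0 | _[c]aaaaba   read c → write a, move L, go to q1
q1 | [_]aaaaaba   read _ → write _, move R, go to q2
q2 | _[a]aaaaba   read a → write a, move R, go to q2
q2 | _a[a]aaaba   read a → write a, move R, go to q2
q2 | _aa[a]aaba   read a → write a, move R, go to q2
q2 | _aaa[a]aba   read a → write a, move R, go to q2
q2 | _aaaa[a]ba   read a → write a, move R, go to q2
q2 | _aaaaa[b]a   read b → write b, move L, go to q0
q0 | _aaaa[a]ba   read a → write _, move L, go to q0
q0 | _aaa[a]_ba   read a → write _, move L, go to q0
q0 | _aa[a]__ba   read a → write _, move L, go to q0
q0 | _a[a]___ba   read a → write _, move L, go to q0
q0 | _[a]____ba   read a → write _, move L, go to q0
q0 | [_]_____ba   read _ → write _, move R, go to q2
q2 | _[_]____ba
The non-blank tape span at halt is ba.

ba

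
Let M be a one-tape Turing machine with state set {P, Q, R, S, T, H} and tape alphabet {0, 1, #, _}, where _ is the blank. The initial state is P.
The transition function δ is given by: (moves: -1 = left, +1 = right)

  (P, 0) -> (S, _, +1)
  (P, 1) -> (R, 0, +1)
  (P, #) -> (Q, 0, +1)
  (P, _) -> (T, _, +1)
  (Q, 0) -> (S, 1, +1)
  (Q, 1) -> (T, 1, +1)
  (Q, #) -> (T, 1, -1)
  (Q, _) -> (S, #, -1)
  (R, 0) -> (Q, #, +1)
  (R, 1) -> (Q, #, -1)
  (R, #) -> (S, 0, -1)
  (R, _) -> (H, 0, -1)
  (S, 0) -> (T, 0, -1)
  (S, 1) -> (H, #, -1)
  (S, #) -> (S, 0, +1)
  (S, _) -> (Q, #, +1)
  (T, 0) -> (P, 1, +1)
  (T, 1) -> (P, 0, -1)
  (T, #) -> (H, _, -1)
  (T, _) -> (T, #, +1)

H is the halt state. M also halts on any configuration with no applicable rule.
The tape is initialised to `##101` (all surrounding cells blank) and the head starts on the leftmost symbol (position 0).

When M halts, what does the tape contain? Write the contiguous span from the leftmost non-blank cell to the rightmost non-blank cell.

state=P head=0 tape=[#]#101   (P,#)→(Q,0,+1)
state=Q head=1 tape=0[#]101   (Q,#)→(T,1,-1)
state=T head=0 tape=[0]1101   (T,0)→(P,1,+1)
state=P head=1 tape=1[1]101   (P,1)→(R,0,+1)
state=R head=2 tape=10[1]01   (R,1)→(Q,#,-1)
state=Q head=1 tape=1[0]#01   (Q,0)→(S,1,+1)
state=S head=2 tape=11[#]01   (S,#)→(S,0,+1)
state=S head=3 tape=110[0]1   (S,0)→(T,0,-1)
state=T head=2 tape=11[0]01   (T,0)→(P,1,+1)
state=P head=3 tape=111[0]1   (P,0)→(S,_,+1)
state=S head=4 tape=111_[1]   (S,1)→(H,#,-1)
state=H head=3 tape=111[_]#
The non-blank tape span at halt is 111_#.

111_#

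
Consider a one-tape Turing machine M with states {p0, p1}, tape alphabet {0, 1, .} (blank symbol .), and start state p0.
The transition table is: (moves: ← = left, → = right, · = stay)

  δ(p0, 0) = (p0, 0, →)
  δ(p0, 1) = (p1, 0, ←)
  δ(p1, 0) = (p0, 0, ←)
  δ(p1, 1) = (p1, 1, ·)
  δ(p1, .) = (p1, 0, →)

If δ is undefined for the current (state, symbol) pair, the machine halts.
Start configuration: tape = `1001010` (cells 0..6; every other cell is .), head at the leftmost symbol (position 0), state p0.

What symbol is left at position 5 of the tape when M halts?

state=p0 head=0 tape=.[1]001010.   (p0,1)→(p1,0,←)
state=p1 head=-1 tape=[.]0001010.   (p1,.)→(p1,0,→)
state=p1 head=0 tape=0[0]001010.   (p1,0)→(p0,0,←)
state=p0 head=-1 tape=[0]0001010.   (p0,0)→(p0,0,→)
state=p0 head=0 tape=0[0]001010.   (p0,0)→(p0,0,→)
state=p0 head=1 tape=00[0]01010.   (p0,0)→(p0,0,→)
state=p0 head=2 tape=000[0]1010.   (p0,0)→(p0,0,→)
state=p0 head=3 tape=0000[1]010.   (p0,1)→(p1,0,←)
state=p1 head=2 tape=000[0]0010.   (p1,0)→(p0,0,←)
state=p0 head=1 tape=00[0]00010.   (p0,0)→(p0,0,→)
state=p0 head=2 tape=000[0]0010.   (p0,0)→(p0,0,→)
state=p0 head=3 tape=0000[0]010.   (p0,0)→(p0,0,→)
state=p0 head=4 tape=00000[0]10.   (p0,0)→(p0,0,→)
state=p0 head=5 tape=000000[1]0.   (p0,1)→(p1,0,←)
state=p1 head=4 tape=00000[0]00.   (p1,0)→(p0,0,←)
state=p0 head=3 tape=0000[0]000.   (p0,0)→(p0,0,→)
state=p0 head=4 tape=00000[0]00.   (p0,0)→(p0,0,→)
state=p0 head=5 tape=000000[0]0.   (p0,0)→(p0,0,→)
state=p0 head=6 tape=0000000[0].   (p0,0)→(p0,0,→)
state=p0 head=7 tape=00000000[.]
Cell 5 holds 0 when M halts.

0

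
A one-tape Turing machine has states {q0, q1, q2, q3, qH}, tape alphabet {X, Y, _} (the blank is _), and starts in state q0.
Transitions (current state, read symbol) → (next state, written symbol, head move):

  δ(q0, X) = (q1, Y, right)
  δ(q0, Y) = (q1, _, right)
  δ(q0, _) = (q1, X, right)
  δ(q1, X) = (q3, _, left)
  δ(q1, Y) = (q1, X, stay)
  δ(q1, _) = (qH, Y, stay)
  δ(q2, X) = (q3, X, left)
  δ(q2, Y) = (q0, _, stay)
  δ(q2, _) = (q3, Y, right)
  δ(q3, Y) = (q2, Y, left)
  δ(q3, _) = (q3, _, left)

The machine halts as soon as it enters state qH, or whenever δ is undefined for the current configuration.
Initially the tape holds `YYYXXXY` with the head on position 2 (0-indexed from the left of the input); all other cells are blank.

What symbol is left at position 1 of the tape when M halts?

_

q0 | YY[Y]XXXY   read Y → write _, move right, go to q1
q1 | YY_[X]XXY   read X → write _, move left, go to q3
q3 | YY[_]_XXY   read _ → write _, move left, go to q3
q3 | Y[Y]__XXY   read Y → write Y, move left, go to q2
q2 | [Y]Y__XXY   read Y → write _, move stay, go to q0
q0 | [_]Y__XXY   read _ → write X, move right, go to q1
q1 | X[Y]__XXY   read Y → write X, move stay, go to q1
q1 | X[X]__XXY   read X → write _, move left, go to q3
q3 | [X]___XXY
Cell 1 holds _ when M halts.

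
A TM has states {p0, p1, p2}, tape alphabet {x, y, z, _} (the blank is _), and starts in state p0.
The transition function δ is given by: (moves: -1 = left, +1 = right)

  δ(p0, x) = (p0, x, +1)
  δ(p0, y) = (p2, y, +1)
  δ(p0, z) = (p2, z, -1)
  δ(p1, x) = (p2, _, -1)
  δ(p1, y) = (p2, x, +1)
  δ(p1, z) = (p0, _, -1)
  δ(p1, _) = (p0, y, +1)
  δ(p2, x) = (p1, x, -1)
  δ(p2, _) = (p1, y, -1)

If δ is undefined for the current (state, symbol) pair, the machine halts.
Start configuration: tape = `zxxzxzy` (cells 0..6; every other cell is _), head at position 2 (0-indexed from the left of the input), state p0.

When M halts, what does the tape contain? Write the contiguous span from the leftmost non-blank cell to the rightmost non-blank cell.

z_xzxzy

p0 | zx[x]zxzy   read x → write x, move +1, go to p0
p0 | zxx[z]xzy   read z → write z, move -1, go to p2
p2 | zx[x]zxzy   read x → write x, move -1, go to p1
p1 | z[x]xzxzy   read x → write _, move -1, go to p2
p2 | [z]_xzxzy
The non-blank tape span at halt is z_xzxzy.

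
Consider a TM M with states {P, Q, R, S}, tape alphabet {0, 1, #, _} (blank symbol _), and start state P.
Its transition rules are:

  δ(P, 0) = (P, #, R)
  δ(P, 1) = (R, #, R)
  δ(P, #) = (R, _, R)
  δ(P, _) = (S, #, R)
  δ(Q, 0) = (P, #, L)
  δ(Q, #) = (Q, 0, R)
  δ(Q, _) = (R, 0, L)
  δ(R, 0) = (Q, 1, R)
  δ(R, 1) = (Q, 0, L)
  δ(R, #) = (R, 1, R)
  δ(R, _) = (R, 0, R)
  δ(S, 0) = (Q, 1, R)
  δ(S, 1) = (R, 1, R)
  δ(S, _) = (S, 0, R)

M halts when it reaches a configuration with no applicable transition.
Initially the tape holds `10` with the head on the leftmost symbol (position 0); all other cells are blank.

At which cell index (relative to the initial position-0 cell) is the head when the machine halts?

state=P head=0 tape=[1]0___   (P,1)→(R,#,R)
state=R head=1 tape=#[0]___   (R,0)→(Q,1,R)
state=Q head=2 tape=#1[_]__   (Q,_)→(R,0,L)
state=R head=1 tape=#[1]0__   (R,1)→(Q,0,L)
state=Q head=0 tape=[#]00__   (Q,#)→(Q,0,R)
state=Q head=1 tape=0[0]0__   (Q,0)→(P,#,L)
state=P head=0 tape=[0]#0__   (P,0)→(P,#,R)
state=P head=1 tape=#[#]0__   (P,#)→(R,_,R)
state=R head=2 tape=#_[0]__   (R,0)→(Q,1,R)
state=Q head=3 tape=#_1[_]_   (Q,_)→(R,0,L)
state=R head=2 tape=#_[1]0_   (R,1)→(Q,0,L)
state=Q head=1 tape=#[_]00_   (Q,_)→(R,0,L)
state=R head=0 tape=[#]000_   (R,#)→(R,1,R)
state=R head=1 tape=1[0]00_   (R,0)→(Q,1,R)
state=Q head=2 tape=11[0]0_   (Q,0)→(P,#,L)
state=P head=1 tape=1[1]#0_   (P,1)→(R,#,R)
state=R head=2 tape=1#[#]0_   (R,#)→(R,1,R)
state=R head=3 tape=1#1[0]_   (R,0)→(Q,1,R)
state=Q head=4 tape=1#11[_]   (Q,_)→(R,0,L)
state=R head=3 tape=1#1[1]0   (R,1)→(Q,0,L)
state=Q head=2 tape=1#[1]00
At halt the head is at cell 2.

2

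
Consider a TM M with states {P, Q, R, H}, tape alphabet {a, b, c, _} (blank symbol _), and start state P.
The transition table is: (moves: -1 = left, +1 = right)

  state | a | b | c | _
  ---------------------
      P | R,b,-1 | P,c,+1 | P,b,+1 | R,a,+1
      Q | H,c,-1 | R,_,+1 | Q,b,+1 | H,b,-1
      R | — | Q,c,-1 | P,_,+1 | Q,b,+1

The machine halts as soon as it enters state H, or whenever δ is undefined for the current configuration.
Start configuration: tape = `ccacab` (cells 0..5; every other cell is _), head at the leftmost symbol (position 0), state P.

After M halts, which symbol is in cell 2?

b

state=P head=0 tape=[c]cacab   (P,c)→(P,b,+1)
state=P head=1 tape=b[c]acab   (P,c)→(P,b,+1)
state=P head=2 tape=bb[a]cab   (P,a)→(R,b,-1)
state=R head=1 tape=b[b]bcab   (R,b)→(Q,c,-1)
state=Q head=0 tape=[b]cbcab   (Q,b)→(R,_,+1)
state=R head=1 tape=_[c]bcab   (R,c)→(P,_,+1)
state=P head=2 tape=__[b]cab   (P,b)→(P,c,+1)
state=P head=3 tape=__c[c]ab   (P,c)→(P,b,+1)
state=P head=4 tape=__cb[a]b   (P,a)→(R,b,-1)
state=R head=3 tape=__c[b]bb   (R,b)→(Q,c,-1)
state=Q head=2 tape=__[c]cbb   (Q,c)→(Q,b,+1)
state=Q head=3 tape=__b[c]bb   (Q,c)→(Q,b,+1)
state=Q head=4 tape=__bb[b]b   (Q,b)→(R,_,+1)
state=R head=5 tape=__bb_[b]   (R,b)→(Q,c,-1)
state=Q head=4 tape=__bb[_]c   (Q,_)→(H,b,-1)
state=H head=3 tape=__b[b]bc
Cell 2 holds b when M halts.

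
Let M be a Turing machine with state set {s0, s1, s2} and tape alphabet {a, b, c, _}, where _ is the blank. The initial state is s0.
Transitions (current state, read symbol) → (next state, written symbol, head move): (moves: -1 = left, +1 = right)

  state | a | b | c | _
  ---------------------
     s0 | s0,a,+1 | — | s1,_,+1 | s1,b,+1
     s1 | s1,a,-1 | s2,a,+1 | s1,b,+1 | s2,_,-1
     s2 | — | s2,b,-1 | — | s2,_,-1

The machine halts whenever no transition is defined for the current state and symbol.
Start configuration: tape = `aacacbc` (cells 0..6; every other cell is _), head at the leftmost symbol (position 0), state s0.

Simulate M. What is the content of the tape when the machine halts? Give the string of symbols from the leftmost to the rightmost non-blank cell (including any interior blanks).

state=s0 head=0 tape=[a]acacbc   (s0,a)→(s0,a,+1)
state=s0 head=1 tape=a[a]cacbc   (s0,a)→(s0,a,+1)
state=s0 head=2 tape=aa[c]acbc   (s0,c)→(s1,_,+1)
state=s1 head=3 tape=aa_[a]cbc   (s1,a)→(s1,a,-1)
state=s1 head=2 tape=aa[_]acbc   (s1,_)→(s2,_,-1)
state=s2 head=1 tape=a[a]_acbc
The non-blank tape span at halt is aa_acbc.

aa_acbc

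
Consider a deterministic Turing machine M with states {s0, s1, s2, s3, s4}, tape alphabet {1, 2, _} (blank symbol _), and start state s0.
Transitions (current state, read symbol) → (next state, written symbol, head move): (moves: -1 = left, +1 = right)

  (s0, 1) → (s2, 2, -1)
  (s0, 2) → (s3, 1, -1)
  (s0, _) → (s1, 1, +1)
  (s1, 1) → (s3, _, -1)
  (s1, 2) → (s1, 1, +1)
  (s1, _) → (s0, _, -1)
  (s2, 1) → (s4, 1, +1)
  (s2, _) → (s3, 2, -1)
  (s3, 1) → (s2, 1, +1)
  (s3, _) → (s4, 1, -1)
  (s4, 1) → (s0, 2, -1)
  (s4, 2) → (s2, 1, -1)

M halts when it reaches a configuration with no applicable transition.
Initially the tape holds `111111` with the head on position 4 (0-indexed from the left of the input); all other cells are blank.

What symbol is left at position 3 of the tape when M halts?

2

s0 | ___1111[1]1   read 1 → write 2, move -1, go to s2
s2 | ___111[1]21   read 1 → write 1, move +1, go to s4
s4 | ___1111[2]1   read 2 → write 1, move -1, go to s2
s2 | ___111[1]11   read 1 → write 1, move +1, go to s4
s4 | ___1111[1]1   read 1 → write 2, move -1, go to s0
s0 | ___111[1]21   read 1 → write 2, move -1, go to s2
s2 | ___11[1]221   read 1 → write 1, move +1, go to s4
s4 | ___111[2]21   read 2 → write 1, move -1, go to s2
s2 | ___11[1]121   read 1 → write 1, move +1, go to s4
s4 | ___111[1]21   read 1 → write 2, move -1, go to s0
s0 | ___11[1]221   read 1 → write 2, move -1, go to s2
s2 | ___1[1]2221   read 1 → write 1, move +1, go to s4
s4 | ___11[2]221   read 2 → write 1, move -1, go to s2
s2 | ___1[1]1221   read 1 → write 1, move +1, go to s4
s4 | ___11[1]221   read 1 → write 2, move -1, go to s0
s0 | ___1[1]2221   read 1 → write 2, move -1, go to s2
s2 | ___[1]22221   read 1 → write 1, move +1, go to s4
s4 | ___1[2]2221   read 2 → write 1, move -1, go to s2
s2 | ___[1]12221   read 1 → write 1, move +1, go to s4
s4 | ___1[1]2221   read 1 → write 2, move -1, go to s0
s0 | ___[1]22221   read 1 → write 2, move -1, go to s2
s2 | __[_]222221   read _ → write 2, move -1, go to s3
s3 | _[_]2222221   read _ → write 1, move -1, go to s4
s4 | [_]12222221
Cell 3 holds 2 when M halts.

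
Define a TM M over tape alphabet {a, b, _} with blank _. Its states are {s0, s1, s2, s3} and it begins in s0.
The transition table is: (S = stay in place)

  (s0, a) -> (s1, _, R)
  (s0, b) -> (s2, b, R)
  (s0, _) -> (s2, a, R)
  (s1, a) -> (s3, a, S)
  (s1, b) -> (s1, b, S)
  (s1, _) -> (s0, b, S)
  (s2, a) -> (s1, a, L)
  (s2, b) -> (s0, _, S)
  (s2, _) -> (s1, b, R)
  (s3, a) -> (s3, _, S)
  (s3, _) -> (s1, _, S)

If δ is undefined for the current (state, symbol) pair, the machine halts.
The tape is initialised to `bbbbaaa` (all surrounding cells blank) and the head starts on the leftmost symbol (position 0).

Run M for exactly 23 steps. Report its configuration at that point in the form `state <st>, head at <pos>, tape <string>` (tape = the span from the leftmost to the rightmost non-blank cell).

state s1, head at 3, tape baabaaa

s0 | [b]bbbaaa   read b → write b, move R, go to s2
s2 | b[b]bbaaa   read b → write _, move S, go to s0
s0 | b[_]bbaaa   read _ → write a, move R, go to s2
s2 | ba[b]baaa   read b → write _, move S, go to s0
s0 | ba[_]baaa   read _ → write a, move R, go to s2
s2 | baa[b]aaa   read b → write _, move S, go to s0
s0 | baa[_]aaa   read _ → write a, move R, go to s2
s2 | baaa[a]aa   read a → write a, move L, go to s1
s1 | baa[a]aaa   read a → write a, move S, go to s3
s3 | baa[a]aaa   read a → write _, move S, go to s3
s3 | baa[_]aaa   read _ → write _, move S, go to s1
s1 | baa[_]aaa   read _ → write b, move S, go to s0
s0 | baa[b]aaa   read b → write b, move R, go to s2
s2 | baab[a]aa   read a → write a, move L, go to s1
s1 | baa[b]aaa   read b → write b, move S, go to s1
s1 | baa[b]aaa   read b → write b, move S, go to s1
s1 | baa[b]aaa   read b → write b, move S, go to s1
s1 | baa[b]aaa   read b → write b, move S, go to s1
s1 | baa[b]aaa   read b → write b, move S, go to s1
s1 | baa[b]aaa   read b → write b, move S, go to s1
s1 | baa[b]aaa   read b → write b, move S, go to s1
s1 | baa[b]aaa   read b → write b, move S, go to s1
s1 | baa[b]aaa   read b → write b, move S, go to s1
s1 | baa[b]aaa
After 23 steps: state s1, head at 3, tape baabaaa.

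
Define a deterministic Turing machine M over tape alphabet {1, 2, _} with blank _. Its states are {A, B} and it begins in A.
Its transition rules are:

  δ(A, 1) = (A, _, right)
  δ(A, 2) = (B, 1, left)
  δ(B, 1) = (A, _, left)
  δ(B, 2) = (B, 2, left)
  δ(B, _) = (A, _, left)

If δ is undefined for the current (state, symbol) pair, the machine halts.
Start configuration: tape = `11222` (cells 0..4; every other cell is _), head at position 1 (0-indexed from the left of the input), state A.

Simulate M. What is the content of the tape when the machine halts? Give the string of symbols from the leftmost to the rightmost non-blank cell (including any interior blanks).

122

A | 1[1]222   read 1 → write _, move right, go to A
A | 1_[2]22   read 2 → write 1, move left, go to B
B | 1[_]122   read _ → write _, move left, go to A
A | [1]_122   read 1 → write _, move right, go to A
A | _[_]122
The non-blank tape span at halt is 122.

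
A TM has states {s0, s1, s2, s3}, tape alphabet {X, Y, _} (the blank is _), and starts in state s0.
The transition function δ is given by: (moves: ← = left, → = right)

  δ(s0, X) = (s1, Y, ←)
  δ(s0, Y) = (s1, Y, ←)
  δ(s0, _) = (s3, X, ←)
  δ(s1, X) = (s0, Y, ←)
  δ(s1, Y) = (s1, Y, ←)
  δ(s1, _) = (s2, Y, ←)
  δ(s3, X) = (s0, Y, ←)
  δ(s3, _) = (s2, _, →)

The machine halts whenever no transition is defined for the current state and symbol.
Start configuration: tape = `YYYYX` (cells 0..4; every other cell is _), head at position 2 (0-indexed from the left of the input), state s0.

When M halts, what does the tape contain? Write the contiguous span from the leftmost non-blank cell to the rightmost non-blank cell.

YYYYYX

state=s0 head=2 tape=__YY[Y]YX   (s0,Y)→(s1,Y,←)
state=s1 head=1 tape=__Y[Y]YYX   (s1,Y)→(s1,Y,←)
state=s1 head=0 tape=__[Y]YYYX   (s1,Y)→(s1,Y,←)
state=s1 head=-1 tape=_[_]YYYYX   (s1,_)→(s2,Y,←)
state=s2 head=-2 tape=[_]YYYYYX
The non-blank tape span at halt is YYYYYX.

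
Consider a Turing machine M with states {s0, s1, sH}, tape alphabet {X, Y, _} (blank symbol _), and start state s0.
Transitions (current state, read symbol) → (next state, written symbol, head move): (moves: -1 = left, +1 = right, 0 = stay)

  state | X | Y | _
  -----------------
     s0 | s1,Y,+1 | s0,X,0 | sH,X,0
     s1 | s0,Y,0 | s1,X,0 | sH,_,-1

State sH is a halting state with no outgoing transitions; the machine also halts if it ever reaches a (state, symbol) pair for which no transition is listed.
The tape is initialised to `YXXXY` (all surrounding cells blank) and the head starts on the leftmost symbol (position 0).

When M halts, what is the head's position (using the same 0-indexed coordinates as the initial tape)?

4

s0 | [Y]XXXY_   read Y → write X, move 0, go to s0
s0 | [X]XXXY_   read X → write Y, move +1, go to s1
s1 | Y[X]XXY_   read X → write Y, move 0, go to s0
s0 | Y[Y]XXY_   read Y → write X, move 0, go to s0
s0 | Y[X]XXY_   read X → write Y, move +1, go to s1
s1 | YY[X]XY_   read X → write Y, move 0, go to s0
s0 | YY[Y]XY_   read Y → write X, move 0, go to s0
s0 | YY[X]XY_   read X → write Y, move +1, go to s1
s1 | YYY[X]Y_   read X → write Y, move 0, go to s0
s0 | YYY[Y]Y_   read Y → write X, move 0, go to s0
s0 | YYY[X]Y_   read X → write Y, move +1, go to s1
s1 | YYYY[Y]_   read Y → write X, move 0, go to s1
s1 | YYYY[X]_   read X → write Y, move 0, go to s0
s0 | YYYY[Y]_   read Y → write X, move 0, go to s0
s0 | YYYY[X]_   read X → write Y, move +1, go to s1
s1 | YYYYY[_]   read _ → write _, move -1, go to sH
sH | YYYY[Y]_
At halt the head is at cell 4.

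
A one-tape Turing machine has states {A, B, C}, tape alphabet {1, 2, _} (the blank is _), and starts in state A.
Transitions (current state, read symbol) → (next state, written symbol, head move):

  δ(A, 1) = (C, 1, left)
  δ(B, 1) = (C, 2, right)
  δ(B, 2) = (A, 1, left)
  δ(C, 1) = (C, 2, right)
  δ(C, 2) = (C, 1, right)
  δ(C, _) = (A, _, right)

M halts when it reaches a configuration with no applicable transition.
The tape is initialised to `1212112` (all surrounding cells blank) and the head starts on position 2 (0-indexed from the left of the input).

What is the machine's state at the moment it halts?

A

A | 12[1]2112__   read 1 → write 1, move left, go to C
C | 1[2]12112__   read 2 → write 1, move right, go to C
C | 11[1]2112__   read 1 → write 2, move right, go to C
C | 112[2]112__   read 2 → write 1, move right, go to C
C | 1121[1]12__   read 1 → write 2, move right, go to C
C | 11212[1]2__   read 1 → write 2, move right, go to C
C | 112122[2]__   read 2 → write 1, move right, go to C
C | 1121221[_]_   read _ → write _, move right, go to A
A | 1121221_[_]
No transition is defined for (A, _); M halts in state A.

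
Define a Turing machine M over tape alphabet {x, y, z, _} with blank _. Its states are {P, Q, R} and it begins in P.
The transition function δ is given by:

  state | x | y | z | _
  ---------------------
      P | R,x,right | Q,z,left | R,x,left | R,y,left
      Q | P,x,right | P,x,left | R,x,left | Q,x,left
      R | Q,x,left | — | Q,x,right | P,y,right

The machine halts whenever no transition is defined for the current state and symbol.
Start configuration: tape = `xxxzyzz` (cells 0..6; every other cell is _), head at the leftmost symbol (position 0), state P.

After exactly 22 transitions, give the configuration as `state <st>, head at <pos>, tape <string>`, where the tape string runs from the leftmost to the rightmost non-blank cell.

state P, head at 8, tape xxxxxxxy

P | [x]xxzyzz__   read x → write x, move right, go to R
R | x[x]xzyzz__   read x → write x, move left, go to Q
Q | [x]xxzyzz__   read x → write x, move right, go to P
P | x[x]xzyzz__   read x → write x, move right, go to R
R | xx[x]zyzz__   read x → write x, move left, go to Q
Q | x[x]xzyzz__   read x → write x, move right, go to P
P | xx[x]zyzz__   read x → write x, move right, go to R
R | xxx[z]yzz__   read z → write x, move right, go to Q
Q | xxxx[y]zz__   read y → write x, move left, go to P
P | xxx[x]xzz__   read x → write x, move right, go to R
R | xxxx[x]zz__   read x → write x, move left, go to Q
Q | xxx[x]xzz__   read x → write x, move right, go to P
P | xxxx[x]zz__   read x → write x, move right, go to R
R | xxxxx[z]z__   read z → write x, move right, go to Q
Q | xxxxxx[z]__   read z → write x, move left, go to R
R | xxxxx[x]x__   read x → write x, move left, go to Q
Q | xxxx[x]xx__   read x → write x, move right, go to P
P | xxxxx[x]x__   read x → write x, move right, go to R
R | xxxxxx[x]__   read x → write x, move left, go to Q
Q | xxxxx[x]x__   read x → write x, move right, go to P
P | xxxxxx[x]__   read x → write x, move right, go to R
R | xxxxxxx[_]_   read _ → write y, move right, go to P
P | xxxxxxxy[_]
After 22 steps: state P, head at 8, tape xxxxxxxy.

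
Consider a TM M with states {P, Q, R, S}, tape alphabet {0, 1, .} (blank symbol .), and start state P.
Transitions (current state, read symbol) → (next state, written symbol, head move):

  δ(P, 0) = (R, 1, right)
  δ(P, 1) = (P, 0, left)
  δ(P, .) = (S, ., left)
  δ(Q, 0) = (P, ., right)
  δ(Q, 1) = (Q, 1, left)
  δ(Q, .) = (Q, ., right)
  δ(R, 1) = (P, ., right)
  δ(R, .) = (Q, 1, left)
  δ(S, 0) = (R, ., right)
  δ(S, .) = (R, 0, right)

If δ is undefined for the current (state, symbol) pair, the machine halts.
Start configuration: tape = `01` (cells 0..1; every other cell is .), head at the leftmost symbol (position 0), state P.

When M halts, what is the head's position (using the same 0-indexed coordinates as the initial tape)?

P | [0]1.   read 0 → write 1, move right, go to R
R | 1[1].   read 1 → write ., move right, go to P
P | 1.[.]   read . → write ., move left, go to S
S | 1[.].   read . → write 0, move right, go to R
R | 10[.]   read . → write 1, move left, go to Q
Q | 1[0]1   read 0 → write ., move right, go to P
P | 1.[1]   read 1 → write 0, move left, go to P
P | 1[.]0   read . → write ., move left, go to S
S | [1].0
At halt the head is at cell 0.

0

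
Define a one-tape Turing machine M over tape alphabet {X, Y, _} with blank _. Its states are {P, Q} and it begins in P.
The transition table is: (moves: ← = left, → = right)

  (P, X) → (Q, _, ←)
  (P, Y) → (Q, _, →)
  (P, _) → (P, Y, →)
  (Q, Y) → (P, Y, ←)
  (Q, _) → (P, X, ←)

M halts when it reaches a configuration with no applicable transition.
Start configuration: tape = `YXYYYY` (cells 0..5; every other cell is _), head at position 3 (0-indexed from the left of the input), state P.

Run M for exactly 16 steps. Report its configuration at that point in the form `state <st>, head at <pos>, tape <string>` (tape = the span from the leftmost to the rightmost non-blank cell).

state P, head at 5, tape YXYYY_X

state=P head=3 tape=YXY[Y]YY_   (P,Y)→(Q,_,→)
state=Q head=4 tape=YXY_[Y]Y_   (Q,Y)→(P,Y,←)
state=P head=3 tape=YXY[_]YY_   (P,_)→(P,Y,→)
state=P head=4 tape=YXYY[Y]Y_   (P,Y)→(Q,_,→)
state=Q head=5 tape=YXYY_[Y]_   (Q,Y)→(P,Y,←)
state=P head=4 tape=YXYY[_]Y_   (P,_)→(P,Y,→)
state=P head=5 tape=YXYYY[Y]_   (P,Y)→(Q,_,→)
state=Q head=6 tape=YXYYY_[_]   (Q,_)→(P,X,←)
state=P head=5 tape=YXYYY[_]X   (P,_)→(P,Y,→)
state=P head=6 tape=YXYYYY[X]   (P,X)→(Q,_,←)
state=Q head=5 tape=YXYYY[Y]_   (Q,Y)→(P,Y,←)
state=P head=4 tape=YXYY[Y]Y_   (P,Y)→(Q,_,→)
state=Q head=5 tape=YXYY_[Y]_   (Q,Y)→(P,Y,←)
state=P head=4 tape=YXYY[_]Y_   (P,_)→(P,Y,→)
state=P head=5 tape=YXYYY[Y]_   (P,Y)→(Q,_,→)
state=Q head=6 tape=YXYYY_[_]   (Q,_)→(P,X,←)
state=P head=5 tape=YXYYY[_]X
After 16 steps: state P, head at 5, tape YXYYY_X.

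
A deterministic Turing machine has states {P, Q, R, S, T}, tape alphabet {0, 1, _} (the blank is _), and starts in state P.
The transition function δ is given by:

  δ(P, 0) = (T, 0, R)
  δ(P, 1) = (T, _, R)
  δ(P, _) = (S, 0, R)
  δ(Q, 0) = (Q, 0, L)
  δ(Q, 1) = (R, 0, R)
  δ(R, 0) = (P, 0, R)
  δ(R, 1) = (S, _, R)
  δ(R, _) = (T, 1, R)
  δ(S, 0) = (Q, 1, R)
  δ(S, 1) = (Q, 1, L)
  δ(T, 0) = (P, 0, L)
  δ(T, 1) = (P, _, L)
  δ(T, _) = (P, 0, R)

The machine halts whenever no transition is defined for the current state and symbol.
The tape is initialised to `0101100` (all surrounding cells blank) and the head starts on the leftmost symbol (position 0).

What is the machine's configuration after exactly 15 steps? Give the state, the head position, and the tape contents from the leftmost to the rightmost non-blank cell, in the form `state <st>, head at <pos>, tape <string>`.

state P, head at 7, tape 0000000

state=P head=0 tape=[0]101100_   (P,0)→(T,0,R)
state=T head=1 tape=0[1]01100_   (T,1)→(P,_,L)
state=P head=0 tape=[0]_01100_   (P,0)→(T,0,R)
state=T head=1 tape=0[_]01100_   (T,_)→(P,0,R)
state=P head=2 tape=00[0]1100_   (P,0)→(T,0,R)
state=T head=3 tape=000[1]100_   (T,1)→(P,_,L)
state=P head=2 tape=00[0]_100_   (P,0)→(T,0,R)
state=T head=3 tape=000[_]100_   (T,_)→(P,0,R)
state=P head=4 tape=0000[1]00_   (P,1)→(T,_,R)
state=T head=5 tape=0000_[0]0_   (T,0)→(P,0,L)
state=P head=4 tape=0000[_]00_   (P,_)→(S,0,R)
state=S head=5 tape=00000[0]0_   (S,0)→(Q,1,R)
state=Q head=6 tape=000001[0]_   (Q,0)→(Q,0,L)
state=Q head=5 tape=00000[1]0_   (Q,1)→(R,0,R)
state=R head=6 tape=000000[0]_   (R,0)→(P,0,R)
state=P head=7 tape=0000000[_]
After 15 steps: state P, head at 7, tape 0000000.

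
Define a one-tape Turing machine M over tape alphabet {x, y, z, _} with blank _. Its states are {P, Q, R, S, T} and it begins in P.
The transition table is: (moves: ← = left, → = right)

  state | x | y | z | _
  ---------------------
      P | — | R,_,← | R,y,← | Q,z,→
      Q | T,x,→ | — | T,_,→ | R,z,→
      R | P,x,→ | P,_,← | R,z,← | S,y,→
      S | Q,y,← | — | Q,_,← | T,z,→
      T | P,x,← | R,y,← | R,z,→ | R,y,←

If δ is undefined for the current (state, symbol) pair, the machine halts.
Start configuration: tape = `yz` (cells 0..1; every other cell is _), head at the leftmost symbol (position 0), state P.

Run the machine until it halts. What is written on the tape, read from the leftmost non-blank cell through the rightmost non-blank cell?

y_zzy_zy

state=P head=0 tape=___[y]z___   (P,y)→(R,_,←)
state=R head=-1 tape=__[_]_z___   (R,_)→(S,y,→)
state=S head=0 tape=__y[_]z___   (S,_)→(T,z,→)
state=T head=1 tape=__yz[z]___   (T,z)→(R,z,→)
state=R head=2 tape=__yzz[_]__   (R,_)→(S,y,→)
state=S head=3 tape=__yzzy[_]_   (S,_)→(T,z,→)
state=T head=4 tape=__yzzyz[_]   (T,_)→(R,y,←)
state=R head=3 tape=__yzzy[z]y   (R,z)→(R,z,←)
state=R head=2 tape=__yzz[y]zy   (R,y)→(P,_,←)
state=P head=1 tape=__yz[z]_zy   (P,z)→(R,y,←)
state=R head=0 tape=__y[z]y_zy   (R,z)→(R,z,←)
state=R head=-1 tape=__[y]zy_zy   (R,y)→(P,_,←)
state=P head=-2 tape=_[_]_zy_zy   (P,_)→(Q,z,→)
state=Q head=-1 tape=_z[_]zy_zy   (Q,_)→(R,z,→)
state=R head=0 tape=_zz[z]y_zy   (R,z)→(R,z,←)
state=R head=-1 tape=_z[z]zy_zy   (R,z)→(R,z,←)
state=R head=-2 tape=_[z]zzy_zy   (R,z)→(R,z,←)
state=R head=-3 tape=[_]zzzy_zy   (R,_)→(S,y,→)
state=S head=-2 tape=y[z]zzy_zy   (S,z)→(Q,_,←)
state=Q head=-3 tape=[y]_zzy_zy
The non-blank tape span at halt is y_zzy_zy.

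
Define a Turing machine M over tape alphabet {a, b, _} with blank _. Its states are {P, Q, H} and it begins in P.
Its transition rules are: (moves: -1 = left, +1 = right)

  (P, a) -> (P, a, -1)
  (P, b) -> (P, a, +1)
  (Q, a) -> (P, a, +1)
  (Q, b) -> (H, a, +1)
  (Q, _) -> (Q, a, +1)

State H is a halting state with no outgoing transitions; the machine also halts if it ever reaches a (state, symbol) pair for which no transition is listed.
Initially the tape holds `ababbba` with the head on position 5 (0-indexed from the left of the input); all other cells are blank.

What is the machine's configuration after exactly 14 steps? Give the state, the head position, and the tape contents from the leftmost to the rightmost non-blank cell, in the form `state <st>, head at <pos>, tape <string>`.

state P, head at -1, tape aaaaaaa

P | _ababb[b]a   read b → write a, move +1, go to P
P | _ababba[a]   read a → write a, move -1, go to P
P | _ababb[a]a   read a → write a, move -1, go to P
P | _abab[b]aa   read b → write a, move +1, go to P
P | _ababa[a]a   read a → write a, move -1, go to P
P | _abab[a]aa   read a → write a, move -1, go to P
P | _aba[b]aaa   read b → write a, move +1, go to P
P | _abaa[a]aa   read a → write a, move -1, go to P
P | _aba[a]aaa   read a → write a, move -1, go to P
P | _ab[a]aaaa   read a → write a, move -1, go to P
P | _a[b]aaaaa   read b → write a, move +1, go to P
P | _aa[a]aaaa   read a → write a, move -1, go to P
P | _a[a]aaaaa   read a → write a, move -1, go to P
P | _[a]aaaaaa   read a → write a, move -1, go to P
P | [_]aaaaaaa
After 14 steps: state P, head at -1, tape aaaaaaa.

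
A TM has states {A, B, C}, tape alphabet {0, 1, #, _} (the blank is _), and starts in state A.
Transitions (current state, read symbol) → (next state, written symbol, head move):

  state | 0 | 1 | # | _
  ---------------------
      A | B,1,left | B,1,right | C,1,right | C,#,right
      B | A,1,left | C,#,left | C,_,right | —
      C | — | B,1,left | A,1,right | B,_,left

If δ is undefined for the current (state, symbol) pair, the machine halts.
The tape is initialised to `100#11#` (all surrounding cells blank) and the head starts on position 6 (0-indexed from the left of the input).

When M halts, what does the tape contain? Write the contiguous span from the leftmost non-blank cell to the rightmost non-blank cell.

#111#1#

state=A head=6 tape=__100#11[#]_   (A,#)→(C,1,right)
state=C head=7 tape=__100#111[_]   (C,_)→(B,_,left)
state=B head=6 tape=__100#11[1]_   (B,1)→(C,#,left)
state=C head=5 tape=__100#1[1]#_   (C,1)→(B,1,left)
state=B head=4 tape=__100#[1]1#_   (B,1)→(C,#,left)
state=C head=3 tape=__100[#]#1#_   (C,#)→(A,1,right)
state=A head=4 tape=__1001[#]1#_   (A,#)→(C,1,right)
state=C head=5 tape=__10011[1]#_   (C,1)→(B,1,left)
state=B head=4 tape=__1001[1]1#_   (B,1)→(C,#,left)
state=C head=3 tape=__100[1]#1#_   (C,1)→(B,1,left)
state=B head=2 tape=__10[0]1#1#_   (B,0)→(A,1,left)
state=A head=1 tape=__1[0]11#1#_   (A,0)→(B,1,left)
state=B head=0 tape=__[1]111#1#_   (B,1)→(C,#,left)
state=C head=-1 tape=_[_]#111#1#_   (C,_)→(B,_,left)
state=B head=-2 tape=[_]_#111#1#_
The non-blank tape span at halt is #111#1#.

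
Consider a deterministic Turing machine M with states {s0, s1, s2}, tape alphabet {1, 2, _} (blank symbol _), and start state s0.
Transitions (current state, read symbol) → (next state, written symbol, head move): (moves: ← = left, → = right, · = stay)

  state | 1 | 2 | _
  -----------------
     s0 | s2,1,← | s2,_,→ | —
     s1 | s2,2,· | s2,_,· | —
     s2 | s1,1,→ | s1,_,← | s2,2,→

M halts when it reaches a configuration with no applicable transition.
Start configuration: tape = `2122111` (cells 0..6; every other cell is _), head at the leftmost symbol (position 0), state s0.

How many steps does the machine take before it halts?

18

s0 | [2]122111_   read 2 → write _, move →, go to s2
s2 | _[1]22111_   read 1 → write 1, move →, go to s1
s1 | _1[2]2111_   read 2 → write _, move ·, go to s2
s2 | _1[_]2111_   read _ → write 2, move →, go to s2
s2 | _12[2]111_   read 2 → write _, move ←, go to s1
s1 | _1[2]_111_   read 2 → write _, move ·, go to s2
s2 | _1[_]_111_   read _ → write 2, move →, go to s2
s2 | _12[_]111_   read _ → write 2, move →, go to s2
s2 | _122[1]11_   read 1 → write 1, move →, go to s1
s1 | _1221[1]1_   read 1 → write 2, move ·, go to s2
s2 | _1221[2]1_   read 2 → write _, move ←, go to s1
s1 | _122[1]_1_   read 1 → write 2, move ·, go to s2
s2 | _122[2]_1_   read 2 → write _, move ←, go to s1
s1 | _12[2]__1_   read 2 → write _, move ·, go to s2
s2 | _12[_]__1_   read _ → write 2, move →, go to s2
s2 | _122[_]_1_   read _ → write 2, move →, go to s2
s2 | _1222[_]1_   read _ → write 2, move →, go to s2
s2 | _12222[1]_   read 1 → write 1, move →, go to s1
s1 | _122221[_]
M halts after 18 transitions.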